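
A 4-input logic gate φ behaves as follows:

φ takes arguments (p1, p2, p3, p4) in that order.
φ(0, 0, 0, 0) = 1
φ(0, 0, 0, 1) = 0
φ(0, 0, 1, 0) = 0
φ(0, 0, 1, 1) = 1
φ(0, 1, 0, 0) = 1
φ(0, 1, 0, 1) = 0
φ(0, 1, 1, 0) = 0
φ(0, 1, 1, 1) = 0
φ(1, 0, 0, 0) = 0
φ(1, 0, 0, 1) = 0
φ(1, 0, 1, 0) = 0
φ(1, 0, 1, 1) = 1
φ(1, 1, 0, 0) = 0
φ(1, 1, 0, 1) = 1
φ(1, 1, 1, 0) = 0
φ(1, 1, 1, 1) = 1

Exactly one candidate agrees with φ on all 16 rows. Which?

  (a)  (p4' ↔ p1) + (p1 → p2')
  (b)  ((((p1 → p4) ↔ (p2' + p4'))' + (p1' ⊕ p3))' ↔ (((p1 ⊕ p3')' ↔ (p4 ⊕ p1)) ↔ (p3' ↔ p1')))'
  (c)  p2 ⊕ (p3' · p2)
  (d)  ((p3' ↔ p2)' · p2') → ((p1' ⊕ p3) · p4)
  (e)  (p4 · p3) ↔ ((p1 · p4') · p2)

b

(a): at (0,0,0,1) it gives 1, but φ = 0 — eliminated.
(c): at (0,0,0,0) it gives 0, but φ = 1 — eliminated.
(d): at (0,0,0,0) it gives 0, but φ = 1 — eliminated.
(e): at (0,0,0,1) it gives 1, but φ = 0 — eliminated.
Only (b) survives; checking it on all 16 rows confirms it matches φ.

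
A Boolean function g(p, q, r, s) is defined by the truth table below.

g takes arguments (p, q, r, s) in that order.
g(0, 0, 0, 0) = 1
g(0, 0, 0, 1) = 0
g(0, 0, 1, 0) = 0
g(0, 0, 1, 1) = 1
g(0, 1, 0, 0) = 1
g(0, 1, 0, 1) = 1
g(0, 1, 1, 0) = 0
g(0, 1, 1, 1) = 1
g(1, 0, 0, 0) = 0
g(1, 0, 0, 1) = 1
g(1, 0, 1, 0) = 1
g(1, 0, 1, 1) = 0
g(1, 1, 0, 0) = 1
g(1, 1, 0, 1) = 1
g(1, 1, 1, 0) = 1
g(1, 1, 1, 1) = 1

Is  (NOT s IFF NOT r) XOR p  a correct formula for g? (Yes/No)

No

Test each input against both g and the formula:
  p=0, q=0, r=0, s=0: formula gives 1, g = 1 ✓
  p=0, q=0, r=0, s=1: formula gives 0, g = 0 ✓
  p=0, q=0, r=1, s=0: formula gives 0, g = 0 ✓
  p=0, q=0, r=1, s=1: formula gives 1, g = 1 ✓
  …
  p=0, q=1, r=0, s=1: formula gives 0, but g = 1 ✗
A single disagreement suffices: at (0,1,0,1) they differ, so the formula does not compute g.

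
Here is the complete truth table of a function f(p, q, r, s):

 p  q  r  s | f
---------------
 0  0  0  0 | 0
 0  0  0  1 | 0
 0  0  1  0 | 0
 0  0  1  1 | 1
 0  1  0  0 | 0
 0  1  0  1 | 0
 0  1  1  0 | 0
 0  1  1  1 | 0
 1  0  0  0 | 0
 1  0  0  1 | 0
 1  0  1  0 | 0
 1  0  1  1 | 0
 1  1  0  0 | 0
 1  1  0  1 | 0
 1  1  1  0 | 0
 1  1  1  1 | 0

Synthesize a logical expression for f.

f(p, q, r, s) = ((¬p ∧ ¬q) ∧ r) ∧ s

Only row (0,0,1,1) gives 1. That row's minterm ¬p·¬q·r·s is f directly.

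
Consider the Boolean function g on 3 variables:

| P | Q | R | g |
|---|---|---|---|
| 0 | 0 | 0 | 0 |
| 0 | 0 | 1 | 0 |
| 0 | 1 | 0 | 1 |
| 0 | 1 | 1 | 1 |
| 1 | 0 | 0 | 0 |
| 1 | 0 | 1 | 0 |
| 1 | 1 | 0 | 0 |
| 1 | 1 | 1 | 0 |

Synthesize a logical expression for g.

g(P, Q, R) = ((~P & Q) & ~R) | ((~P & Q) & R)

g=1 on 2 inputs: (0,1,0), (0,1,1). Reading each as a conjunction of literals (¬P·Q·¬R, ¬P·Q·R) and taking the OR gives the canonical DNF.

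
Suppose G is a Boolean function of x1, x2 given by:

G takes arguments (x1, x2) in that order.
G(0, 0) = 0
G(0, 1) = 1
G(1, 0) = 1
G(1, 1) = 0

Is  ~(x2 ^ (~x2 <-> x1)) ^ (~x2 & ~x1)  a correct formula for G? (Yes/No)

No

Test each input against both G and the formula:
  x1=0, x2=0: formula gives 0, G = 0 ✓
  x1=0, x2=1: formula gives 1, G = 1 ✓
  x1=1, x2=0: formula gives 0, but G = 1 ✗
A single disagreement suffices: at (1,0) they differ, so the formula does not compute G.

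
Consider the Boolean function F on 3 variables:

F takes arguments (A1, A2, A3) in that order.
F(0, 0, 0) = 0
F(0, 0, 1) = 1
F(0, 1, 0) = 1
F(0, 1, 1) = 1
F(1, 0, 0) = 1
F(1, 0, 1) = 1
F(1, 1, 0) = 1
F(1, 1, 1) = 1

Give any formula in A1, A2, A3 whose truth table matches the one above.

F(A1, A2, A3) = (A1 + A2) + A3

The output is 1 whenever at least one input is 1 — the OR of all inputs.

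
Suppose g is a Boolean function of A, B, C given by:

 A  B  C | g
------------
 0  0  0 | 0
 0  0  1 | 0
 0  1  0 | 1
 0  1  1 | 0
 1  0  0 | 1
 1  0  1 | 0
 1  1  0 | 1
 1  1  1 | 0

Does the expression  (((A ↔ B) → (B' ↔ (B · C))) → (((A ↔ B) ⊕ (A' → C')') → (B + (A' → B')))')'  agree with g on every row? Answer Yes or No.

No

Evaluate (((A ↔ B) → (B' ↔ (B · C))) → (((A ↔ B) ⊕ (A' → C')') → (B + (A' → B')))')' on each row and compare to g:
  A=0, B=0, C=0: formula gives 0, g = 0 ✓
  A=0, B=0, C=1: formula gives 0, g = 0 ✓
  A=0, B=1, C=0: formula gives 1, g = 1 ✓
  A=0, B=1, C=1: formula gives 1, but g = 0 ✗
Since they disagree at (0,1,1), the expression is not a correct formula for g.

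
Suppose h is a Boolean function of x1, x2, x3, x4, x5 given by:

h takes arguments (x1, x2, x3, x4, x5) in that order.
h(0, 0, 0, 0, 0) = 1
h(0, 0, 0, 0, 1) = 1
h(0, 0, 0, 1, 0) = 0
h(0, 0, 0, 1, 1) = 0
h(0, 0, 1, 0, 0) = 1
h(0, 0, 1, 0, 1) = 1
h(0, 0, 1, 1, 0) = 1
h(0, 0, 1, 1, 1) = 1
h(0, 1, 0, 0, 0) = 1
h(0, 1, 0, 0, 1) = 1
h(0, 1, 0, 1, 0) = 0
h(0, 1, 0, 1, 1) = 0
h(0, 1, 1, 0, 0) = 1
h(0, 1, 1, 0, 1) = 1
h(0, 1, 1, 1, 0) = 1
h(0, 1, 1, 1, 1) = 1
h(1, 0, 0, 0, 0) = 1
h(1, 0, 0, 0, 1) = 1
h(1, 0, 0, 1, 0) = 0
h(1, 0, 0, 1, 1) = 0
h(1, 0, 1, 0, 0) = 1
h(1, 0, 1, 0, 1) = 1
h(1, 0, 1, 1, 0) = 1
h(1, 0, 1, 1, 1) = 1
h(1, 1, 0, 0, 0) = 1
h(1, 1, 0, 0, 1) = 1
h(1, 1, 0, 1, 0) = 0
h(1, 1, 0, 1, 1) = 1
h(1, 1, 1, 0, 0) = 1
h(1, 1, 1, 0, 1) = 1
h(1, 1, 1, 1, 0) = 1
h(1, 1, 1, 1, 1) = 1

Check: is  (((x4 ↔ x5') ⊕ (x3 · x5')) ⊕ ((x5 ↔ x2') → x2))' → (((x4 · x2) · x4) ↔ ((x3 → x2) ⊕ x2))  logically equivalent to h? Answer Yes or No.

Test each input against both h and the formula:
  x1=0, x2=0, x3=0, x4=0, x5=0: formula gives 1, h = 1 ✓
  x1=0, x2=0, x3=0, x4=0, x5=1: formula gives 1, h = 1 ✓
  x1=0, x2=0, x3=0, x4=1, x5=0: formula gives 0, h = 0 ✓
  x1=0, x2=0, x3=0, x4=1, x5=1: formula gives 0, h = 0 ✓
  …
  x1=0, x2=1, x3=0, x4=1, x5=1: formula gives 1, but h = 0 ✗
A single disagreement suffices: at (0,1,0,1,1) they differ, so the formula does not compute h.

No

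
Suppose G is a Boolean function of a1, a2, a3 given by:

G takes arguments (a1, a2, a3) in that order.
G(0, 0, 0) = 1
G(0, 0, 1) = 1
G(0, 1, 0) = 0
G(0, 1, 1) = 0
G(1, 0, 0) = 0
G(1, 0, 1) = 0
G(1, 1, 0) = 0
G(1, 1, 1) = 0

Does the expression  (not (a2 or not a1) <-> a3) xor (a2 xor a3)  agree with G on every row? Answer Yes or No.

Evaluate (not (a2 or not a1) <-> a3) xor (a2 xor a3) on each row and compare to G:
  a1=0, a2=0, a3=0: formula gives 1, G = 1 ✓
  a1=0, a2=0, a3=1: formula gives 1, G = 1 ✓
  a1=0, a2=1, a3=0: formula gives 0, G = 0 ✓
  a1=0, a2=1, a3=1: formula gives 0, G = 0 ✓
  a1=1, a2=0, a3=0: formula gives 0, G = 0 ✓
  … (the remaining 3 rows also agree.)
Every row agrees, so the formula is equivalent.

Yes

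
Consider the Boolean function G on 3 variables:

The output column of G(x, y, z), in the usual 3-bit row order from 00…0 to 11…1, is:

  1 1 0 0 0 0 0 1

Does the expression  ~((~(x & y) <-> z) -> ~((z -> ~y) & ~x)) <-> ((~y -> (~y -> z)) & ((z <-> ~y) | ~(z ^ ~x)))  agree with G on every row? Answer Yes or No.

Check the formula against G row by row:
  x=0, y=0, z=0: formula gives 1, G = 1 ✓
  x=0, y=0, z=1: formula gives 1, G = 1 ✓
  x=0, y=1, z=0: formula gives 0, G = 0 ✓
  x=0, y=1, z=1: formula gives 0, G = 0 ✓
  x=1, y=0, z=0: formula gives 1, but G = 0 ✗
Since they disagree at (1,0,0), the expression is not a correct formula for G.

No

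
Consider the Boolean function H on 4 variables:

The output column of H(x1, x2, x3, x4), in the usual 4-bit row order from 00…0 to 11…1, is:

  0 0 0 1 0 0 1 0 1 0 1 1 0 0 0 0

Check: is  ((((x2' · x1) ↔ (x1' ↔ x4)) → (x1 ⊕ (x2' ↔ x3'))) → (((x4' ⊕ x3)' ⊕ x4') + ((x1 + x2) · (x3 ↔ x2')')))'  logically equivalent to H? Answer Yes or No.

Test each input against both H and the formula:
  x1=0, x2=0, x3=0, x4=0: formula gives 0, H = 0 ✓
  x1=0, x2=0, x3=0, x4=1: formula gives 0, H = 0 ✓
  x1=0, x2=0, x3=1, x4=0: formula gives 0, H = 0 ✓
  x1=0, x2=0, x3=1, x4=1: formula gives 1, H = 1 ✓
  …
  x1=0, x2=1, x3=1, x4=0: formula gives 0, but H = 1 ✗
Since they disagree at (0,1,1,0), the expression is not a correct formula for H.

No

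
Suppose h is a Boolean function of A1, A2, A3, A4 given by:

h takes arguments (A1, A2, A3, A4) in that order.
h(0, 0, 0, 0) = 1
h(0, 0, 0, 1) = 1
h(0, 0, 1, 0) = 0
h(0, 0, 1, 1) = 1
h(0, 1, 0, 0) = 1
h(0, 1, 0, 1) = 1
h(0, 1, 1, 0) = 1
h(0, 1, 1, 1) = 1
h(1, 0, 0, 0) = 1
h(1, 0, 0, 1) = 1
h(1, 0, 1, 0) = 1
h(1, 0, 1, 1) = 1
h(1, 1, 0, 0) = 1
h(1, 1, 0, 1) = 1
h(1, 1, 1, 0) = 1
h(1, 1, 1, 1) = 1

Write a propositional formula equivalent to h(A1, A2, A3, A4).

Only row (0,0,1,0) gives 0. So h is 1 everywhere except there — the complement of the minterm ¬A1·¬A2·A3·¬A4.

h(A1, A2, A3, A4) = NOT (((NOT A1 AND NOT A2) AND A3) AND NOT A4)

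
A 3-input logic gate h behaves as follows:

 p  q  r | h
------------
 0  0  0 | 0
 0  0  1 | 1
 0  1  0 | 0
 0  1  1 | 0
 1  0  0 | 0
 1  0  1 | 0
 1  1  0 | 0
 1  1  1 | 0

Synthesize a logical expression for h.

h is 1 on exactly one input, (0,0,1), whose minterm is ¬p·¬q·r. So h is just that conjunction.

h(p, q, r) = (p' · q') · r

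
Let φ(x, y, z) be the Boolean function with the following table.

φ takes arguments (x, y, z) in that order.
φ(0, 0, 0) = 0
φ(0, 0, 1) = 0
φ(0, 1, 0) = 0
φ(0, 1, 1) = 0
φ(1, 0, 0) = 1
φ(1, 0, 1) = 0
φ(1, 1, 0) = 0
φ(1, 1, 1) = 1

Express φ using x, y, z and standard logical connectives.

The 1-rows are (1,0,0), (1,1,1). Each contributes one minterm — x·¬y·¬z; x·y·z — and their disjunction is a sum-of-products form of φ.

φ(x, y, z) = ((x ∧ ¬y) ∧ ¬z) ∨ ((x ∧ y) ∧ z)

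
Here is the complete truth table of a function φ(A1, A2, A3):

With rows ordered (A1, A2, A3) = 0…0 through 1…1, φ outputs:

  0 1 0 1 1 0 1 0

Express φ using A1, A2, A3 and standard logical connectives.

Collect the rows where φ=1 — (0,0,1), (0,1,1), (1,0,0), (1,1,0) — and write one minterm per row: ¬A1·¬A2·A3, ¬A1·A2·A3, A1·¬A2·¬A3, A1·A2·¬A3. Their union (logical OR) reproduces the table exactly.

φ(A1, A2, A3) = ((((A1' · A2') · A3) + ((A1' · A2) · A3)) + ((A1 · A2') · A3')) + ((A1 · A2) · A3')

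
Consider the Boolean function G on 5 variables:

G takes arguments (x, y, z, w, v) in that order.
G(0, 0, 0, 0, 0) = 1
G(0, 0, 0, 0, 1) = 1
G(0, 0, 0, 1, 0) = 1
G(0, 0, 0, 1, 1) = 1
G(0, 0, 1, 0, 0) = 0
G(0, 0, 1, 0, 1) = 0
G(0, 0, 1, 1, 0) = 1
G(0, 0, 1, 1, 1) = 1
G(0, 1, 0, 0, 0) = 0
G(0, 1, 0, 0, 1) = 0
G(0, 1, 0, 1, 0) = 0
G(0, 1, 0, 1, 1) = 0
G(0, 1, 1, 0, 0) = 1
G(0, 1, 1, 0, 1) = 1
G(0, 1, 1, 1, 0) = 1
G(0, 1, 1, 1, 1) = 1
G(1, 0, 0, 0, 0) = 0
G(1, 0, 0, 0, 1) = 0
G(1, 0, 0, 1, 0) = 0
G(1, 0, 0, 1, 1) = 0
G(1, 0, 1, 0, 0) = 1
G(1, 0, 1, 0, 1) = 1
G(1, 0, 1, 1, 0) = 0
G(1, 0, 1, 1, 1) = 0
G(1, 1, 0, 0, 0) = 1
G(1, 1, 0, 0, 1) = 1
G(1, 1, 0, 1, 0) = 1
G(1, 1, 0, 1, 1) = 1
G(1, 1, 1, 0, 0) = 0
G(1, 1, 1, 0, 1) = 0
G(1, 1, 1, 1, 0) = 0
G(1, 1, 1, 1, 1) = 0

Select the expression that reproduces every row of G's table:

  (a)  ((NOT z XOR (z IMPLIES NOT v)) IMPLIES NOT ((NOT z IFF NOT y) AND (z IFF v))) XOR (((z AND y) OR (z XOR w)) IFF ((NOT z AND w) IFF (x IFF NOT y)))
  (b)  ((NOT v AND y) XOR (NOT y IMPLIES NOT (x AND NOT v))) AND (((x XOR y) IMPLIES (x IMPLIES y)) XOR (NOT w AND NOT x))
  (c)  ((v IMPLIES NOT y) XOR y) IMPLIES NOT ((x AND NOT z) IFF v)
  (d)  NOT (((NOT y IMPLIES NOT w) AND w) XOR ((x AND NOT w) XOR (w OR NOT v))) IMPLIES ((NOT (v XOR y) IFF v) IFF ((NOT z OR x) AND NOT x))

a

(b) fails at (0,0,0,0,0): the formula yields 0, G is 1.
(c) fails at (0,0,0,0,0): the formula yields 0, G is 1.
(d) fails at (0,0,0,0,1): the formula yields 0, G is 1.
That leaves (a). Evaluating it on every row reproduces the table of G exactly.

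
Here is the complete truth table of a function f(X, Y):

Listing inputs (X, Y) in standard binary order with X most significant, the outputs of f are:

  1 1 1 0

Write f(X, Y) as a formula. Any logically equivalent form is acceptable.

f(X, Y) = NOT (X AND Y)

The output is 0 only when every input is 1 — NAND of all inputs.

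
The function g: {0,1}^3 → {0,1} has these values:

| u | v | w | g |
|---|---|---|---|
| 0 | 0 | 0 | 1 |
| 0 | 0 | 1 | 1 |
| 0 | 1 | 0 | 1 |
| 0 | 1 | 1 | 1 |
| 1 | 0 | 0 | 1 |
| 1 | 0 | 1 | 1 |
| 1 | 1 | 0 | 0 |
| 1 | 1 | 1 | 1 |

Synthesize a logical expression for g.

g is 0 on exactly one input, (1,1,0), whose minterm is u·v·¬w. So g is the negation of that single conjunction.

g(u, v, w) = not ((u and v) and not w)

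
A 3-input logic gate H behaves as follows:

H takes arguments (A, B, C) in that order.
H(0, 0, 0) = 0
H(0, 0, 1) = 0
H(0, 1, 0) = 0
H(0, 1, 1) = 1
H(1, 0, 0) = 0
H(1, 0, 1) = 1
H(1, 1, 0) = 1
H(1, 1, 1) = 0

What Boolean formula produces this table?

H(A, B, C) = (((not A and B) and C) or ((A and not B) and C)) or ((A and B) and not C)

Collect the rows where H=1 — (0,1,1), (1,0,1), (1,1,0) — and write one minterm per row: ¬A·B·C, A·¬B·C, A·B·¬C. Their union (logical OR) reproduces the table exactly.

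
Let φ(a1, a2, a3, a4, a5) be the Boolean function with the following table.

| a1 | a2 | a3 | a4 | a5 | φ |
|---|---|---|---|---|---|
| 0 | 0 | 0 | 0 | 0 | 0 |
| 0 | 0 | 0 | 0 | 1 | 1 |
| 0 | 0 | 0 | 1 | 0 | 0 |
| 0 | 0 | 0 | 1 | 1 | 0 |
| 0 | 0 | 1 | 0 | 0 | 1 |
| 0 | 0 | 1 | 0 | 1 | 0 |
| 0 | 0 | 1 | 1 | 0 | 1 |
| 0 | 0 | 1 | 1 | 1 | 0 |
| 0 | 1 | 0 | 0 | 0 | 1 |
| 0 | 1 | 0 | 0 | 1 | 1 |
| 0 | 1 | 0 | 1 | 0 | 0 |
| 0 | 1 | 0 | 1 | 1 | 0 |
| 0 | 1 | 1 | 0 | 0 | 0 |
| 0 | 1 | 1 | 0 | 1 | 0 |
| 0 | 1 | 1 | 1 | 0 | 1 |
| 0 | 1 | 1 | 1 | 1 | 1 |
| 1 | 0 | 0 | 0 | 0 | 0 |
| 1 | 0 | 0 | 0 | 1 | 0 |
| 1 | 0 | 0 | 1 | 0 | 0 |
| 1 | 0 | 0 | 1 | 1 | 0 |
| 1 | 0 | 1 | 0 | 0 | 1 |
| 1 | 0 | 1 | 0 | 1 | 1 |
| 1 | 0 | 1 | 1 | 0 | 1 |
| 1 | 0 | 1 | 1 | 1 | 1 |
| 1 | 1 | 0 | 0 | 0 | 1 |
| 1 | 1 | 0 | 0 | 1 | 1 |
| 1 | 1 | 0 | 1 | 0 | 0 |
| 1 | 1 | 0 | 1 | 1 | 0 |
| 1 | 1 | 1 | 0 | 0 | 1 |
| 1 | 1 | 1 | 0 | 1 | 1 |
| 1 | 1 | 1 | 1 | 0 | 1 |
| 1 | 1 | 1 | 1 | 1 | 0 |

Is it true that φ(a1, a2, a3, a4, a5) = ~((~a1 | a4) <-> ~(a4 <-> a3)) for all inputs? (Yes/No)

No

Evaluate ~((~a1 | a4) <-> ~(a4 <-> a3)) on each row and compare to φ:
  a1=0, a2=0, a3=0, a4=0, a5=0: formula gives 1, but φ = 0 ✗
A single disagreement suffices: at (0,0,0,0,0) they differ, so the formula does not compute φ.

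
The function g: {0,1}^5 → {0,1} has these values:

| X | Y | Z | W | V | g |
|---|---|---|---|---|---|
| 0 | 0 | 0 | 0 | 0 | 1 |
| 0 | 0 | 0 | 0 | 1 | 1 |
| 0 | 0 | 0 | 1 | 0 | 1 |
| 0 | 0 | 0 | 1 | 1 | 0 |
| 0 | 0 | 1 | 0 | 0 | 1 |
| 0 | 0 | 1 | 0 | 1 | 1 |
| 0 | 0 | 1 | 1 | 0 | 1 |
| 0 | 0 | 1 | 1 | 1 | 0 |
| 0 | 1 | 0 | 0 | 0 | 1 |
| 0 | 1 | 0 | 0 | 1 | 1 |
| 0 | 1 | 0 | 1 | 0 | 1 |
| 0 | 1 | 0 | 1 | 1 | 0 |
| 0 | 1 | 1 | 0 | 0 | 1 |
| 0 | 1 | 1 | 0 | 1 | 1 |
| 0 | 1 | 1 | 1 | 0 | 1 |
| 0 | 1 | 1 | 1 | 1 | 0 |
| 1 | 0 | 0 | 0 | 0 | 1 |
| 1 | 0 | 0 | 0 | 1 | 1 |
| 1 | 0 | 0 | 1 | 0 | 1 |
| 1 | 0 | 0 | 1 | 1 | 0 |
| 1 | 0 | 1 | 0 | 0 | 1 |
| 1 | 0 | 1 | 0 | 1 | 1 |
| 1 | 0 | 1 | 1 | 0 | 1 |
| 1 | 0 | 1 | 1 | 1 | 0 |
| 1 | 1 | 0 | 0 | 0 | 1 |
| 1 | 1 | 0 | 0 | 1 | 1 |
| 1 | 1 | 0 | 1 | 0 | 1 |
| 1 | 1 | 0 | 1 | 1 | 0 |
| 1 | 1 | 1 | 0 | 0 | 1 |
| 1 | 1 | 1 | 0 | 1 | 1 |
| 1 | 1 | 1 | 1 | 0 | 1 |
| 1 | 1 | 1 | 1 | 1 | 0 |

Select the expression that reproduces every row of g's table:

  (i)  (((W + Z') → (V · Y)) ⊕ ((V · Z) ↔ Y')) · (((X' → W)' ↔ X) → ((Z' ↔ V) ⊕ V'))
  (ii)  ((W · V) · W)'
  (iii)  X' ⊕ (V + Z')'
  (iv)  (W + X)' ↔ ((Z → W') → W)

ii

(i) fails at (0,0,0,0,0): the formula yields 0, g is 1.
(iii) fails at (0,0,0,1,1): the formula yields 1, g is 0.
(iv) fails at (0,0,0,0,0): the formula yields 0, g is 1.
Only (ii) survives; checking it on all 32 rows confirms it matches g.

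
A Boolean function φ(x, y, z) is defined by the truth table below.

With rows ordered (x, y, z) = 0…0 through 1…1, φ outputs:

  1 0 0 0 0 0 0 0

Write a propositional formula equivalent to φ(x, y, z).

φ(x, y, z) = not ((x or y) or z)

The output is 1 only when every input is 0 — NOR of all inputs.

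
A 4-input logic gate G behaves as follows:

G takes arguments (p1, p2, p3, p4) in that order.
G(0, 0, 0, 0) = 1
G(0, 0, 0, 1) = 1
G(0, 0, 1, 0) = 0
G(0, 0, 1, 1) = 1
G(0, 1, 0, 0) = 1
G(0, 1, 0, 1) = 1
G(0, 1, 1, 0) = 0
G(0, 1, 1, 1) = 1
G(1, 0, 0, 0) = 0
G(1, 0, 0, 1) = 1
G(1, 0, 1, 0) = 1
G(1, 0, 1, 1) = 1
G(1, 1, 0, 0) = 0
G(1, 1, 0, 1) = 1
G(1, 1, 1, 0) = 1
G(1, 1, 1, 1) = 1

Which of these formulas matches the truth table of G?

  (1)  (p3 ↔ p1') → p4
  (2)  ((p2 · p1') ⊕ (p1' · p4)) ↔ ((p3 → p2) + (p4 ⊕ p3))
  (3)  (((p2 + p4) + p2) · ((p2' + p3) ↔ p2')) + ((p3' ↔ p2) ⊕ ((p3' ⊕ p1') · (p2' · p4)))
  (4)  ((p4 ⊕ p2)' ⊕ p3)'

1

(2): at (0,0,0,0) it gives 0, but G = 1 — eliminated.
(3): at (0,0,0,0) it gives 0, but G = 1 — eliminated.
(4): at (0,0,0,0) it gives 0, but G = 1 — eliminated.
(1) is the remaining candidate, and it agrees with G on all 16 inputs.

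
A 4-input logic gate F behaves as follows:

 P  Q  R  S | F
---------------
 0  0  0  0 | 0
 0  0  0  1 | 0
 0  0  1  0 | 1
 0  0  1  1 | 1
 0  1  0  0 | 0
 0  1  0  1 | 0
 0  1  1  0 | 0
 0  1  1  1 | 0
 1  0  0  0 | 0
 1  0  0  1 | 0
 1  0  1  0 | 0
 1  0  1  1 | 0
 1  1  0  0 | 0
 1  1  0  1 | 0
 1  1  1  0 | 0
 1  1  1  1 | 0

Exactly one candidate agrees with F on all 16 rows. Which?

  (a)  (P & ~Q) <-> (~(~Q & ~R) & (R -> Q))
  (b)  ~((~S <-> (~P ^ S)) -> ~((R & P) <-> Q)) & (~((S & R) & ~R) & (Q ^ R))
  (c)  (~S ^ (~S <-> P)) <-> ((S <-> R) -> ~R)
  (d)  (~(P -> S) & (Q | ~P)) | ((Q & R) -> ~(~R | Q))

b

(a) disagrees with F on (0,0,0,0) (formula → 1, table → 0); rule it out.
(c) disagrees with F on (0,0,0,0) (formula → 1, table → 0); rule it out.
(d) disagrees with F on (0,0,0,0) (formula → 1, table → 0); rule it out.
Only (b) survives; checking it on all 16 rows confirms it matches F.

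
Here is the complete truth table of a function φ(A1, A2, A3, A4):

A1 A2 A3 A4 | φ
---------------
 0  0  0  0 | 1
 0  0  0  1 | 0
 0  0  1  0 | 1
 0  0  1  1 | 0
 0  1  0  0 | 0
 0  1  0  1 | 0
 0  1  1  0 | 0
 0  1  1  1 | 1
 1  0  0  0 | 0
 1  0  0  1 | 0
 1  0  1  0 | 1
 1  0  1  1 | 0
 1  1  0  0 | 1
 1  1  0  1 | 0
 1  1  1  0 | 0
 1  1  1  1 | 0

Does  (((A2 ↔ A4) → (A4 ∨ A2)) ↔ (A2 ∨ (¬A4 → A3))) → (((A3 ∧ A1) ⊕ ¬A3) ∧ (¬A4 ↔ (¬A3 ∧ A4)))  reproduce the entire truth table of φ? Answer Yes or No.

Evaluate (((A2 ↔ A4) → (A4 ∨ A2)) ↔ (A2 ∨ (¬A4 → A3))) → (((A3 ∧ A1) ⊕ ¬A3) ∧ (¬A4 ↔ (¬A3 ∧ A4))) on each row and compare to φ:
  A1=0, A2=0, A3=0, A4=0: formula gives 0, but φ = 1 ✗
Since they disagree at (0,0,0,0), the expression is not a correct formula for φ.

No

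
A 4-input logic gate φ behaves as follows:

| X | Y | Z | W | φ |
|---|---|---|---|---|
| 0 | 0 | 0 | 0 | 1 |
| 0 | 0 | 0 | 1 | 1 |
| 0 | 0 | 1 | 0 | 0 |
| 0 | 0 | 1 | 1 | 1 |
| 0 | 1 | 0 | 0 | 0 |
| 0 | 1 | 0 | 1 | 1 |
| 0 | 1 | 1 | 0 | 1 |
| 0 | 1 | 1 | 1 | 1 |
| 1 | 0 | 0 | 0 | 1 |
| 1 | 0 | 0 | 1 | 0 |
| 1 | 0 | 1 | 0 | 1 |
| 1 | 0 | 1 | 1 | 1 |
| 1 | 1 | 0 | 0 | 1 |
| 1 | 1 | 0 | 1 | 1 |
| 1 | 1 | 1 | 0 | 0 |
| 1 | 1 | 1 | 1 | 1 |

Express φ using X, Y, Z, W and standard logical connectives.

The 0-rows are (0,0,1,0), (0,1,0,0), (1,0,0,1), (1,1,1,0). Take each as a conjunction (¬X·¬Y·Z·¬W, ¬X·Y·¬Z·¬W, X·¬Y·¬Z·W, X·Y·Z·¬W), form their disjunction, and complement — that gives a formula that is 1 everywhere φ is.

φ(X, Y, Z, W) = not ((((((not X and not Y) and Z) and not W) or (((not X and Y) and not Z) and not W)) or (((X and not Y) and not Z) and W)) or (((X and Y) and Z) and not W))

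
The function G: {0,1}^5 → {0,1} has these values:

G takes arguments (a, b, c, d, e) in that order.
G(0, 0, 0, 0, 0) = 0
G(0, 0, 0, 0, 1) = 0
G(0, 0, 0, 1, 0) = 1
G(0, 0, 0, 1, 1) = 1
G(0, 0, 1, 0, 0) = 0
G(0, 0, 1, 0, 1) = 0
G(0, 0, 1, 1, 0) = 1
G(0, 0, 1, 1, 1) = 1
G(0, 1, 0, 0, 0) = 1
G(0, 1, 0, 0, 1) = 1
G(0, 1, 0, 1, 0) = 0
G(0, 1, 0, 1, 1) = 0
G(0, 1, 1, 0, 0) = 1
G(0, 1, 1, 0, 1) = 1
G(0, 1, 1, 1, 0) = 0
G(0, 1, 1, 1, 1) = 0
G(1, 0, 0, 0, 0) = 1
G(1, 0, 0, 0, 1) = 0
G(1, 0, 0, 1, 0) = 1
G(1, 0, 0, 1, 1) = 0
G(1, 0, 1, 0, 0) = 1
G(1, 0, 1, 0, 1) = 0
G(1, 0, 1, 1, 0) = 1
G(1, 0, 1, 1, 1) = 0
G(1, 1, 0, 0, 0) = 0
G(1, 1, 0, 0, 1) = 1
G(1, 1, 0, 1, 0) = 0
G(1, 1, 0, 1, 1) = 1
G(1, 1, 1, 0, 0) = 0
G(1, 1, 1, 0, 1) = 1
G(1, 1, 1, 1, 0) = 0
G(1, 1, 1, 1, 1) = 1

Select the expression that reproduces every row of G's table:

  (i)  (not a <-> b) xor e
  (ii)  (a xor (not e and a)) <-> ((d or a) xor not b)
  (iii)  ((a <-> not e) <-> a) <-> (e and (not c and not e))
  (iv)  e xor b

ii

(i) disagrees with G on (0,0,0,0,1) (formula → 1, table → 0); rule it out.
(iii) disagrees with G on (0,0,0,0,1) (formula → 1, table → 0); rule it out.
(iv) disagrees with G on (0,0,0,0,1) (formula → 1, table → 0); rule it out.
(ii) is the remaining candidate, and it agrees with G on all 32 inputs.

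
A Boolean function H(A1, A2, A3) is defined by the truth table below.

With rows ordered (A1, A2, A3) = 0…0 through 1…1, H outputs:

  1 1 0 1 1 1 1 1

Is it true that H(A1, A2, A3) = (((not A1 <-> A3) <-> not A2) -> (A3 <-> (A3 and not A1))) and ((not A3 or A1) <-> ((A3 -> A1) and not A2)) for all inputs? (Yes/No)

No

Test each input against both H and the formula:
  A1=0, A2=0, A3=0: formula gives 1, H = 1 ✓
  A1=0, A2=0, A3=1: formula gives 1, H = 1 ✓
  A1=0, A2=1, A3=0: formula gives 0, H = 0 ✓
  A1=0, A2=1, A3=1: formula gives 1, H = 1 ✓
  A1=1, A2=0, A3=0: formula gives 1, H = 1 ✓
  …
  A1=1, A2=1, A3=0: formula gives 0, but H = 1 ✗
Since they disagree at (1,1,0), the expression is not a correct formula for H.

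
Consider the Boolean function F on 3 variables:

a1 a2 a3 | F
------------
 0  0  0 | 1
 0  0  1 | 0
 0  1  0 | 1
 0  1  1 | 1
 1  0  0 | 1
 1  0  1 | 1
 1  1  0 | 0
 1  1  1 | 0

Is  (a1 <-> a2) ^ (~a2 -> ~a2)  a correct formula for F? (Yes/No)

No

Check the formula against F row by row:
  a1=0, a2=0, a3=0: formula gives 0, but F = 1 ✗
Row (0,0,0) is a counterexample, so the formula is not equivalent to F.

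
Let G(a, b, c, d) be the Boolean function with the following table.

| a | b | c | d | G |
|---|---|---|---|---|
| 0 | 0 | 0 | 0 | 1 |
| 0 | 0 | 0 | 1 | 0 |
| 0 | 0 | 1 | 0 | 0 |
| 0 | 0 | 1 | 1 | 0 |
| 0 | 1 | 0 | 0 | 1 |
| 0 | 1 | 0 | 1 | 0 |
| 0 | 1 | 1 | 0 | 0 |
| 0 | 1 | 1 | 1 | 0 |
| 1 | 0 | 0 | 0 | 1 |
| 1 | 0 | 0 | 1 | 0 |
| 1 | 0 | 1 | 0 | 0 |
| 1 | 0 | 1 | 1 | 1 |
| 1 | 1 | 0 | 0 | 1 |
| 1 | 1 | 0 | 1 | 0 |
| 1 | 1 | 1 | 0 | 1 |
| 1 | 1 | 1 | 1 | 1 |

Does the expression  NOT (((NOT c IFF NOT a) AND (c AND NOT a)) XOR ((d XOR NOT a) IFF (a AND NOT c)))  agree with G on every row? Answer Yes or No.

Check the formula against G row by row:
  a=0, b=0, c=0, d=0: formula gives 1, G = 1 ✓
  a=0, b=0, c=0, d=1: formula gives 0, G = 0 ✓
  a=0, b=0, c=1, d=0: formula gives 1, but G = 0 ✗
Row (0,0,1,0) is a counterexample, so the formula is not equivalent to G.

No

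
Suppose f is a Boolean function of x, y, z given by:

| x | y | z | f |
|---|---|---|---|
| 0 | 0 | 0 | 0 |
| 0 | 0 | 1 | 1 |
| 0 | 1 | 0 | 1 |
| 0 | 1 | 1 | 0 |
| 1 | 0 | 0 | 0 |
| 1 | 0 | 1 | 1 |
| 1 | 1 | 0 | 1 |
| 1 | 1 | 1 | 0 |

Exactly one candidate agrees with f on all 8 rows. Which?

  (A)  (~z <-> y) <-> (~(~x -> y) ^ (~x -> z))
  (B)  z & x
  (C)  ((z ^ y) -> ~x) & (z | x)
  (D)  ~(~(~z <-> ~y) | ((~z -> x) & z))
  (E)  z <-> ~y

(A): at (0,0,1) it gives 0, but f = 1 — eliminated.
(B): at (0,0,1) it gives 0, but f = 1 — eliminated.
(C): at (0,1,0) it gives 0, but f = 1 — eliminated.
(D): at (0,0,0) it gives 1, but f = 0 — eliminated.
Only (E) survives; checking it on all 8 rows confirms it matches f.

E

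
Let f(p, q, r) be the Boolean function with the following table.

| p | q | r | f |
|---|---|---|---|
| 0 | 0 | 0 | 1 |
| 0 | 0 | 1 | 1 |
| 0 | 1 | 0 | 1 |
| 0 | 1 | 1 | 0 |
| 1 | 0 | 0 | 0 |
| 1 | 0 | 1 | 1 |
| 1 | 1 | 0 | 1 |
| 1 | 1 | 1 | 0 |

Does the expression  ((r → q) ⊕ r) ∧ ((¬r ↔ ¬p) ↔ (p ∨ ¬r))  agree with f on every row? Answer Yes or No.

Evaluate ((r → q) ⊕ r) ∧ ((¬r ↔ ¬p) ↔ (p ∨ ¬r)) on each row and compare to f:
  p=0, q=0, r=0: formula gives 1, f = 1 ✓
  p=0, q=0, r=1: formula gives 1, f = 1 ✓
  p=0, q=1, r=0: formula gives 1, f = 1 ✓
  p=0, q=1, r=1: formula gives 0, f = 0 ✓
  p=1, q=0, r=0: formula gives 0, f = 0 ✓
  …
  p=1, q=1, r=0: formula gives 0, but f = 1 ✗
Row (1,1,0) is a counterexample, so the formula is not equivalent to f.

No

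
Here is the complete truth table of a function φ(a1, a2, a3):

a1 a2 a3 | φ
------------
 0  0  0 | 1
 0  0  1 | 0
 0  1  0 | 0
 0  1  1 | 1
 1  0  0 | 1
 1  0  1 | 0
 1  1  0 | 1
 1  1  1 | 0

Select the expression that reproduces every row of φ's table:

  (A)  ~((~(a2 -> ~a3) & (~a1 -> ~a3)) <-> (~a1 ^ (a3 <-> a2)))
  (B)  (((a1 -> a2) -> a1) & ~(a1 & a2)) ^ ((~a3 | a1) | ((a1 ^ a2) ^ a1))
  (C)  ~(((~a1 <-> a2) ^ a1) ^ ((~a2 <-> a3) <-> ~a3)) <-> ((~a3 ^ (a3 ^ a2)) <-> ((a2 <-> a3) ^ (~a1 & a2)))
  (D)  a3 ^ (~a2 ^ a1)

(A) fails at (0,0,0): the formula yields 0, φ is 1.
(B) fails at (0,1,0): the formula yields 1, φ is 0.
(D) fails at (1,0,0): the formula yields 0, φ is 1.
Only (C) survives; checking it on all 8 rows confirms it matches φ.

C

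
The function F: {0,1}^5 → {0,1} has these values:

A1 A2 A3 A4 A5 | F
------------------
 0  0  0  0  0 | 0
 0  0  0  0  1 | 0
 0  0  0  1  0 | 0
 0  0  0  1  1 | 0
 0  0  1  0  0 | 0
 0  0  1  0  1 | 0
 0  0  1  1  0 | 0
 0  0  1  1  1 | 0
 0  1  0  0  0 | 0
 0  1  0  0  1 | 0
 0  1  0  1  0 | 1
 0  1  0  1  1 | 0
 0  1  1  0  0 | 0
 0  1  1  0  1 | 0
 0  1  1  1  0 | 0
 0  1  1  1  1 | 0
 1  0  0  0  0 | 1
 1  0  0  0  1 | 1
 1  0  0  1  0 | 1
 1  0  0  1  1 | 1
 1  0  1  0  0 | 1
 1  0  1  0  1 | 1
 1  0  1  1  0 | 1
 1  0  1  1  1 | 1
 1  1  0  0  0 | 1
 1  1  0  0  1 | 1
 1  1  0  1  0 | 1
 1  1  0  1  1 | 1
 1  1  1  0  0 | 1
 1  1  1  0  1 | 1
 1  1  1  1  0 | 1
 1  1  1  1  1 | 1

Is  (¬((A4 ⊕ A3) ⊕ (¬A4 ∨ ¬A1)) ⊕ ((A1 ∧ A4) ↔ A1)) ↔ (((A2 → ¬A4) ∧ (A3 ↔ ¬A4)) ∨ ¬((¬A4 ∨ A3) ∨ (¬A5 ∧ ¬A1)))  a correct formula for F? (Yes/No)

Evaluate (¬((A4 ⊕ A3) ⊕ (¬A4 ∨ ¬A1)) ⊕ ((A1 ∧ A4) ↔ A1)) ↔ (((A2 → ¬A4) ∧ (A3 ↔ ¬A4)) ∨ ¬((¬A4 ∨ A3) ∨ (¬A5 ∧ ¬A1))) on each row and compare to F:
  A1=0, A2=0, A3=0, A4=0, A5=0: formula gives 0, F = 0 ✓
  A1=0, A2=0, A3=0, A4=0, A5=1: formula gives 0, F = 0 ✓
  A1=0, A2=0, A3=0, A4=1, A5=0: formula gives 0, F = 0 ✓
  A1=0, A2=0, A3=0, A4=1, A5=1: formula gives 0, F = 0 ✓
  … (the remaining 28 rows also agree.)
No disagreement on any input; they are logically equivalent.

Yes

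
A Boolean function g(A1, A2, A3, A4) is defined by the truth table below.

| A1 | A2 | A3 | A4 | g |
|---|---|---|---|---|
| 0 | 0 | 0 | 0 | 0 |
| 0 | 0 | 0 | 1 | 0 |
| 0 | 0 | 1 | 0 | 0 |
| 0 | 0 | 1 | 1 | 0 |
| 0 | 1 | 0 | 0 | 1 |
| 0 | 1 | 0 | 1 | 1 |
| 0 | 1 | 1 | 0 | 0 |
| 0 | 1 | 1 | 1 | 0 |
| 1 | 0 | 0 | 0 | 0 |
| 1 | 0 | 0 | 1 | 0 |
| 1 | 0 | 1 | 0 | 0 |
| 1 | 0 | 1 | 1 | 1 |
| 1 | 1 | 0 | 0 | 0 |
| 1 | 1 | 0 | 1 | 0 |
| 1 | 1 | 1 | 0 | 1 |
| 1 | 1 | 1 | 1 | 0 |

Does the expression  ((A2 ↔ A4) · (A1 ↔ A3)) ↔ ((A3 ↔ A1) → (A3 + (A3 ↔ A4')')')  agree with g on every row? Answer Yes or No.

Yes

Check the formula against g row by row:
  A1=0, A2=0, A3=0, A4=0: formula gives 0, g = 0 ✓
  A1=0, A2=0, A3=0, A4=1: formula gives 0, g = 0 ✓
  A1=0, A2=0, A3=1, A4=0: formula gives 0, g = 0 ✓
  A1=0, A2=0, A3=1, A4=1: formula gives 0, g = 0 ✓
  … (the remaining 12 rows also agree.)
All 16 rows match — the expression computes g exactly.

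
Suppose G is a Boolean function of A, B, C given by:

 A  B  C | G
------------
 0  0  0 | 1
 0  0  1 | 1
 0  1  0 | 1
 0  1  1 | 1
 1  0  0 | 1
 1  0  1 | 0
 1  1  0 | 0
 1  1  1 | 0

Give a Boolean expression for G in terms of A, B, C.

G is 0 on only 3 rows — (1,0,1), (1,1,0), (1,1,1). Writing each as a minterm (A·¬B·C, A·B·¬C, A·B·C) and OR-ing them characterizes exactly where G=0, so G is the negation of that disjunction.

G(A, B, C) = ¬((((A ∧ ¬B) ∧ C) ∨ ((A ∧ B) ∧ ¬C)) ∨ ((A ∧ B) ∧ C))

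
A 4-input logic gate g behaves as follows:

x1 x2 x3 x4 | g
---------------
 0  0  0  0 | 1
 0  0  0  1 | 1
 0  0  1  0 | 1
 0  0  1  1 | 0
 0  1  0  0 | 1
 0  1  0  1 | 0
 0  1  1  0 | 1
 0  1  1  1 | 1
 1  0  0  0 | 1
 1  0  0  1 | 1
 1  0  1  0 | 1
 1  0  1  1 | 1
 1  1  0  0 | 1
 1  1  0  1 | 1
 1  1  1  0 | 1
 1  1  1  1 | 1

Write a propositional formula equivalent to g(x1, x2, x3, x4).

The 0-rows are (0,0,1,1), (0,1,0,1). Take each as a conjunction (¬x1·¬x2·x3·x4, ¬x1·x2·¬x3·x4), form their disjunction, and complement — that gives a formula that is 1 everywhere g is.

g(x1, x2, x3, x4) = ((((x1' · x2') · x3) · x4) + (((x1' · x2) · x3') · x4))'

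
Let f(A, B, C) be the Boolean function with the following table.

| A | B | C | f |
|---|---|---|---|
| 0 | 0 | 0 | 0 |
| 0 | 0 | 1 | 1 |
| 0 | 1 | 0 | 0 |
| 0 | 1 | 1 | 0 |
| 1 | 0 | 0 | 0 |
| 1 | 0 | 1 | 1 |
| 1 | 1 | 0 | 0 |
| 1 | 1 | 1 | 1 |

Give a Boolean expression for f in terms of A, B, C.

f(A, B, C) = (((not A and not B) and C) or ((A and not B) and C)) or ((A and B) and C)

The 1-rows are (0,0,1), (1,0,1), (1,1,1). Each contributes one minterm — ¬A·¬B·C; A·¬B·C; A·B·C — and their disjunction is a sum-of-products form of f.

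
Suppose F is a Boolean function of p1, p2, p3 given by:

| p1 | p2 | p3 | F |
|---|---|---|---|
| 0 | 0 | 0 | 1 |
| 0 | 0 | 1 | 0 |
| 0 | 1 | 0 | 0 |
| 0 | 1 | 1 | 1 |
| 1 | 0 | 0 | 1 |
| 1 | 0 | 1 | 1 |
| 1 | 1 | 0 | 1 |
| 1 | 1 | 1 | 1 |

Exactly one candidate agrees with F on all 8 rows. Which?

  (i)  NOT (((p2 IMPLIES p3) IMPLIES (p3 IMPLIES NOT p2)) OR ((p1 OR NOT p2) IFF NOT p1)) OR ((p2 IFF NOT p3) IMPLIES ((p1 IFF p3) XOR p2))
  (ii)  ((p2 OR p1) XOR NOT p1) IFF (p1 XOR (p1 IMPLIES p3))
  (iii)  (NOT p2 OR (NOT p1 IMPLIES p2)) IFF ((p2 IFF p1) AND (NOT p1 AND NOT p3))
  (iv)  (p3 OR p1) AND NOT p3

(ii) fails at (0,0,1): the formula yields 1, F is 0.
(iii) fails at (0,1,1): the formula yields 0, F is 1.
(iv) fails at (0,0,0): the formula yields 0, F is 1.
Only (i) survives; checking it on all 8 rows confirms it matches F.

i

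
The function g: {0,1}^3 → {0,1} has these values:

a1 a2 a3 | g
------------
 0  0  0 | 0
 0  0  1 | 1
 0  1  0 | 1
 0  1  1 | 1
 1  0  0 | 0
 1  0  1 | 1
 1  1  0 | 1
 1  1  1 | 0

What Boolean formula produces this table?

The 0-rows are (0,0,0), (1,0,0), (1,1,1). Take each as a conjunction (¬a1·¬a2·¬a3, a1·¬a2·¬a3, a1·a2·a3), form their disjunction, and complement — that gives a formula that is 1 everywhere g is.

g(a1, a2, a3) = ¬((((¬a1 ∧ ¬a2) ∧ ¬a3) ∨ ((a1 ∧ ¬a2) ∧ ¬a3)) ∨ ((a1 ∧ a2) ∧ a3))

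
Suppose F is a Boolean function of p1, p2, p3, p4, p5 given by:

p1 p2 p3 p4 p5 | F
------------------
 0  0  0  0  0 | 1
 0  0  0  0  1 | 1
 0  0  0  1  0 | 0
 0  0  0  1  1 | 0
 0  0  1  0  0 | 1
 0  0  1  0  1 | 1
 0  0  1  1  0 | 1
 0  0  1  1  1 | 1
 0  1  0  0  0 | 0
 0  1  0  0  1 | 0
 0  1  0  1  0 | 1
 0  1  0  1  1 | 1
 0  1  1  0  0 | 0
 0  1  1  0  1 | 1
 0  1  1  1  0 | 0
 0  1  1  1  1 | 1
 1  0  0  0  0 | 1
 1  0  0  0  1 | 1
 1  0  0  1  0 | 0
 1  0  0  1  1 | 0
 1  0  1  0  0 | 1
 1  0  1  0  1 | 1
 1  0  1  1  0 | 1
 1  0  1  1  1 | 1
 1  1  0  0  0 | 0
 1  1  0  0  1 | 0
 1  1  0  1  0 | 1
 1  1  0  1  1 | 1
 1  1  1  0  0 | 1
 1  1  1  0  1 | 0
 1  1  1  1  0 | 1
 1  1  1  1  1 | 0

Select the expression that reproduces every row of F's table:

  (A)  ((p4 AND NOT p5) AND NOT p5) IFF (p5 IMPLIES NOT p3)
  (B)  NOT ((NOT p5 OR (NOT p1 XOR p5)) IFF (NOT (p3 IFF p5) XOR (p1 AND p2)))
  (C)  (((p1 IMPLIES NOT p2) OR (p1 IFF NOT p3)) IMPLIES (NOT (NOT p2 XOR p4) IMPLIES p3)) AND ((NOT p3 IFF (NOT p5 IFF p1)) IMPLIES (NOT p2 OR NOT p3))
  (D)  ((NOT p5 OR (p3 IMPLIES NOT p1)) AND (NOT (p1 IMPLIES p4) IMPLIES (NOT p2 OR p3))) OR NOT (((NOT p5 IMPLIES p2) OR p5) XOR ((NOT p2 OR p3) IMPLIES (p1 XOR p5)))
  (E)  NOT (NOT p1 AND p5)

(A) fails at (0,0,0,0,0): the formula yields 0, F is 1.
(B) fails at (0,0,0,1,0): the formula yields 1, F is 0.
(D) fails at (0,0,0,1,0): the formula yields 1, F is 0.
(E) fails at (0,0,0,0,1): the formula yields 0, F is 1.
That leaves (C). Evaluating it on every row reproduces the table of F exactly.

C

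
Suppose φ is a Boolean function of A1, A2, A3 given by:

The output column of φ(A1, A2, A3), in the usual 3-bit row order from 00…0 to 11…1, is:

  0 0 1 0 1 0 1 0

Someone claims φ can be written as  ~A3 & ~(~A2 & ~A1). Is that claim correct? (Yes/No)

Check the formula against φ row by row:
  A1=0, A2=0, A3=0: formula gives 0, φ = 0 ✓
  A1=0, A2=0, A3=1: formula gives 0, φ = 0 ✓
  A1=0, A2=1, A3=0: formula gives 1, φ = 1 ✓
  A1=0, A2=1, A3=1: formula gives 0, φ = 0 ✓
  A1=1, A2=0, A3=0: formula gives 1, φ = 1 ✓
  …and likewise for the remaining 3 rows.
No disagreement on any input; they are logically equivalent.

Yes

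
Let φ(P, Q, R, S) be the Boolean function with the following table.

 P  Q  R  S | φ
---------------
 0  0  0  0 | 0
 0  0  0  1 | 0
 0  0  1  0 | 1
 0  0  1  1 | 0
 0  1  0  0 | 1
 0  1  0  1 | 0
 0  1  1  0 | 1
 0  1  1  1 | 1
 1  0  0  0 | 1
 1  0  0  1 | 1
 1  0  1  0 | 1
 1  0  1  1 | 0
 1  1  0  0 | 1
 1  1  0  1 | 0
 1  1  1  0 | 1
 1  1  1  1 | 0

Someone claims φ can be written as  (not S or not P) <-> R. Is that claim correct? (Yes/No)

No

Evaluate (not S or not P) <-> R on each row and compare to φ:
  P=0, Q=0, R=0, S=0: formula gives 0, φ = 0 ✓
  P=0, Q=0, R=0, S=1: formula gives 0, φ = 0 ✓
  P=0, Q=0, R=1, S=0: formula gives 1, φ = 1 ✓
  P=0, Q=0, R=1, S=1: formula gives 1, but φ = 0 ✗
Since they disagree at (0,0,1,1), the expression is not a correct formula for φ.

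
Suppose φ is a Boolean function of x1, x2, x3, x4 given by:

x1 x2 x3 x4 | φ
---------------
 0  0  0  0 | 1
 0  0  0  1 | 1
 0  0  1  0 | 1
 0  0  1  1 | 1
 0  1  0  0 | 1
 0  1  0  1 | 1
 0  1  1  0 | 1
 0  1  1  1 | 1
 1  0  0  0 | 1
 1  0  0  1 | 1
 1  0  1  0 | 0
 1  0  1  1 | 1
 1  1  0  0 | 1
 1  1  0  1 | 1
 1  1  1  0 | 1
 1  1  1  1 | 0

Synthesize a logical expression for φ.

φ is 0 on only 2 rows — (1,0,1,0), (1,1,1,1). Writing each as a minterm (x1·¬x2·x3·¬x4, x1·x2·x3·x4) and OR-ing them characterizes exactly where φ=0, so φ is the negation of that disjunction.

φ(x1, x2, x3, x4) = ¬((((x1 ∧ ¬x2) ∧ x3) ∧ ¬x4) ∨ (((x1 ∧ x2) ∧ x3) ∧ x4))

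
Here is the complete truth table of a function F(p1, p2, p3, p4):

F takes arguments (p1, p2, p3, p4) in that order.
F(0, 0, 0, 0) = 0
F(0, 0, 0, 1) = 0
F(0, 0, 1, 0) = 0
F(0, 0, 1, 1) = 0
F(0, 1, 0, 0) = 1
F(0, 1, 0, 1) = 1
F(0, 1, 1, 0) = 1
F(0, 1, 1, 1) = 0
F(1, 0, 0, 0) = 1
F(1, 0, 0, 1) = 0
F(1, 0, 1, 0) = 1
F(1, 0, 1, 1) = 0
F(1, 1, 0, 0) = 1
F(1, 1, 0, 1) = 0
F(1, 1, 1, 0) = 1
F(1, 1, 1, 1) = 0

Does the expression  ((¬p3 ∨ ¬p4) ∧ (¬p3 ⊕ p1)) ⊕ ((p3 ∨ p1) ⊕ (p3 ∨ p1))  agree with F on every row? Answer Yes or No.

Check the formula against F row by row:
  p1=0, p2=0, p3=0, p4=0: formula gives 1, but F = 0 ✗
A single disagreement suffices: at (0,0,0,0) they differ, so the formula does not compute F.

No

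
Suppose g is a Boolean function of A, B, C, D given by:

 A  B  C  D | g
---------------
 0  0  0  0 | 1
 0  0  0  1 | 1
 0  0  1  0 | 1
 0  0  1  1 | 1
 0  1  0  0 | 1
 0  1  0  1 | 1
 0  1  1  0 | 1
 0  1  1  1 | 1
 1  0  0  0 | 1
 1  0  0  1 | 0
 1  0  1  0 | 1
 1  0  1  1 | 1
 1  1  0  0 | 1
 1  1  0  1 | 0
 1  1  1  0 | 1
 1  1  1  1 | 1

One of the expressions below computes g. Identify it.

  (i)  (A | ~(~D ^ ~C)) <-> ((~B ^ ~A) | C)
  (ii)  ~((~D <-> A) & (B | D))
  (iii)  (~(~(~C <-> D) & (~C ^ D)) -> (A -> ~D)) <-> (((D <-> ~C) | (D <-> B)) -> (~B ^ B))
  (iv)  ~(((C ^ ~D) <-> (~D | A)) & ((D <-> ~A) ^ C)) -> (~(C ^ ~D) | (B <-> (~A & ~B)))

(i) disagrees with g on (0,0,0,0) (formula → 0, table → 1); rule it out.
(ii) disagrees with g on (0,0,0,1) (formula → 0, table → 1); rule it out.
(iv) disagrees with g on (0,0,0,0) (formula → 0, table → 1); rule it out.
(iii) is the remaining candidate, and it agrees with g on all 16 inputs.

iii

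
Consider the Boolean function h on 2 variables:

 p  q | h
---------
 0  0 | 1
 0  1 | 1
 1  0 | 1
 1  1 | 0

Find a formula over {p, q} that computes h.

The output is 0 only when every input is 1 — NAND of all inputs.

h(p, q) = ~(p & q)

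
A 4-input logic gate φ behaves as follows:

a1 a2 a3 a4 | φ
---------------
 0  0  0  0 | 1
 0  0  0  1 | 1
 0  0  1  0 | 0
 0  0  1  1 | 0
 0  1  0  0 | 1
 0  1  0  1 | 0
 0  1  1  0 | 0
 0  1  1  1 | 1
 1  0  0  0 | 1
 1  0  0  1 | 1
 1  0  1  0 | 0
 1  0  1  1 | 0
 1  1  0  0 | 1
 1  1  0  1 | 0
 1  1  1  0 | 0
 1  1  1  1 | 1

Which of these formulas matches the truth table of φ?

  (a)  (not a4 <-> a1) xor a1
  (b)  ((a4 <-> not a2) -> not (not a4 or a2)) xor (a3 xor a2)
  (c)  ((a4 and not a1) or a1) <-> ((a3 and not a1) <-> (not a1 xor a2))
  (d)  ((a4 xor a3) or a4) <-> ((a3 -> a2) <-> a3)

(a) disagrees with φ on (0,0,0,0) (formula → 0, table → 1); rule it out.
(c) disagrees with φ on (0,0,0,1) (formula → 0, table → 1); rule it out.
(d) disagrees with φ on (0,0,0,1) (formula → 0, table → 1); rule it out.
Only (b) survives; checking it on all 16 rows confirms it matches φ.

b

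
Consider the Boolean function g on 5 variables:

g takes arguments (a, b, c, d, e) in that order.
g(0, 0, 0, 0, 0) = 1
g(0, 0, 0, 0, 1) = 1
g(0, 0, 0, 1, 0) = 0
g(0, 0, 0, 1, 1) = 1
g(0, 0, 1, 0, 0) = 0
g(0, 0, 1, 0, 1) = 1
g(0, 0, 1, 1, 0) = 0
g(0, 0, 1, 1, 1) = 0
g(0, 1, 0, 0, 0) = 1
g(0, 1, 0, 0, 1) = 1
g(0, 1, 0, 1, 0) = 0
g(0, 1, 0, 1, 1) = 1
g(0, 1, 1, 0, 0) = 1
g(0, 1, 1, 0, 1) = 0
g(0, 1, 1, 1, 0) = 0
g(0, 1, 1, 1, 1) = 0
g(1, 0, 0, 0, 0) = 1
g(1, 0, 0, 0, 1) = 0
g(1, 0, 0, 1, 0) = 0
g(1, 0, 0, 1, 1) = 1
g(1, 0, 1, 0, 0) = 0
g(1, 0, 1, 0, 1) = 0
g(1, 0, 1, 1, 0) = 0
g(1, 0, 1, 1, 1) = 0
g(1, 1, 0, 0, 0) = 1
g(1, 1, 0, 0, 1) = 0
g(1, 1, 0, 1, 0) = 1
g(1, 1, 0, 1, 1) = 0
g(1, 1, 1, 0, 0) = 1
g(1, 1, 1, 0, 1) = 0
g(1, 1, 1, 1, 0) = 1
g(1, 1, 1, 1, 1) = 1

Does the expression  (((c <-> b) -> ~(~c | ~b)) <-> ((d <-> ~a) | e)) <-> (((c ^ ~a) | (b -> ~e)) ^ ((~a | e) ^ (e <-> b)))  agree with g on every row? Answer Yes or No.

No

Evaluate (((c <-> b) -> ~(~c | ~b)) <-> ((d <-> ~a) | e)) <-> (((c ^ ~a) | (b -> ~e)) ^ ((~a | e) ^ (e <-> b))) on each row and compare to g:
  a=0, b=0, c=0, d=0, e=0: formula gives 1, g = 1 ✓
  a=0, b=0, c=0, d=0, e=1: formula gives 1, g = 1 ✓
  a=0, b=0, c=0, d=1, e=0: formula gives 0, g = 0 ✓
  a=0, b=0, c=0, d=1, e=1: formula gives 1, g = 1 ✓
  …
  a=0, b=0, c=1, d=0, e=1: formula gives 0, but g = 1 ✗
Row (0,0,1,0,1) is a counterexample, so the formula is not equivalent to g.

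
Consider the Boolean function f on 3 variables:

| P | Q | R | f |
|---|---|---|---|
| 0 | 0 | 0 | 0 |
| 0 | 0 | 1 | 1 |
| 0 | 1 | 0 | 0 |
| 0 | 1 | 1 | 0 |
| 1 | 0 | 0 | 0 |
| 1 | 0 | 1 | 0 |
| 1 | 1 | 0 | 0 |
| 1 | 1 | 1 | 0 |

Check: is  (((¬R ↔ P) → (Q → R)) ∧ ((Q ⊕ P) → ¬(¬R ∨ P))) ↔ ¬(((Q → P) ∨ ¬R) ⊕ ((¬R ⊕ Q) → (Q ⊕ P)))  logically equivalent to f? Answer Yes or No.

Test each input against both f and the formula:
  P=0, Q=0, R=0: formula gives 0, f = 0 ✓
  P=0, Q=0, R=1: formula gives 1, f = 1 ✓
  P=0, Q=1, R=0: formula gives 0, f = 0 ✓
  P=0, Q=1, R=1: formula gives 0, f = 0 ✓
  P=1, Q=0, R=0: formula gives 0, f = 0 ✓
  … (the remaining 3 rows also agree.)
No disagreement on any input; they are logically equivalent.

Yes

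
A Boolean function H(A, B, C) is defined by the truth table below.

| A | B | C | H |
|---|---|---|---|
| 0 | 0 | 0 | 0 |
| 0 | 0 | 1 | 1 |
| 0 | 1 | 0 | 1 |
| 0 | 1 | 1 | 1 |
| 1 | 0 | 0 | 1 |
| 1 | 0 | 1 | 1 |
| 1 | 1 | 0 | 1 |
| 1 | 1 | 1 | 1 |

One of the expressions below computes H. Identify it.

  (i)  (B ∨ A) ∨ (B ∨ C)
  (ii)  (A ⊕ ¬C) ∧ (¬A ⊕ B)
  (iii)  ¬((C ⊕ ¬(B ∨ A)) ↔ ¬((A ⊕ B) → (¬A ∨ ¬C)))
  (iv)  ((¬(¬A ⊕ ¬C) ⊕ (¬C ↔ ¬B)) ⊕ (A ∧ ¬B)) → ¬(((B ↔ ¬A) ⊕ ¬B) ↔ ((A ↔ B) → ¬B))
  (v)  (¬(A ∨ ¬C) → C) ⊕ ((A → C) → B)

i

(ii): at (0,0,0) it gives 1, but H = 0 — eliminated.
(iii): at (0,0,0) it gives 1, but H = 0 — eliminated.
(iv): at (0,0,0) it gives 1, but H = 0 — eliminated.
(v): at (0,0,0) it gives 1, but H = 0 — eliminated.
That leaves (i). Evaluating it on every row reproduces the table of H exactly.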